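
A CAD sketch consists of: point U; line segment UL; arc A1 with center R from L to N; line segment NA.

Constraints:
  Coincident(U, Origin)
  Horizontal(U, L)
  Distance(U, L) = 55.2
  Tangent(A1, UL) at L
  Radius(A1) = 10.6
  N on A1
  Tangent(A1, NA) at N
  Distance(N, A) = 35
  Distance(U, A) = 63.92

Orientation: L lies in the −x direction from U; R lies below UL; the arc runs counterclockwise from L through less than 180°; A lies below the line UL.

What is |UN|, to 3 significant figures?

66.1

U is at the origin; UL is horizontal with |UL| = 55.2 and L on the −x side, so L = (-55.2, 0.00). A1 meets UL tangentially, so RL is at right angles to UL, so R = L + (0, -10.6) = (-55.2, -10.6). Since RN ⟂ NA (tangency), |RA| = √(10.6² + 35.0²) = 36.6 regardless of where N sits on A1. So A lies on both circle(U, 63.92) and circle(R, 36.6); the below-UL intersection is A = (-44.7, -45.6). N is the foot of the tangent from A: N = (-64.0, -16.4).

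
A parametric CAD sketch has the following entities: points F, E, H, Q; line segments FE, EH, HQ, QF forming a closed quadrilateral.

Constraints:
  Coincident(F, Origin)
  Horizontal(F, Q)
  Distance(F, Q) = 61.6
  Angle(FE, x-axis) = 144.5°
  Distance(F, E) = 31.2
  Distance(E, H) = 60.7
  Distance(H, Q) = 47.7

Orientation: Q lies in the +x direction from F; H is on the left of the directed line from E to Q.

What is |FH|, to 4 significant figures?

49.38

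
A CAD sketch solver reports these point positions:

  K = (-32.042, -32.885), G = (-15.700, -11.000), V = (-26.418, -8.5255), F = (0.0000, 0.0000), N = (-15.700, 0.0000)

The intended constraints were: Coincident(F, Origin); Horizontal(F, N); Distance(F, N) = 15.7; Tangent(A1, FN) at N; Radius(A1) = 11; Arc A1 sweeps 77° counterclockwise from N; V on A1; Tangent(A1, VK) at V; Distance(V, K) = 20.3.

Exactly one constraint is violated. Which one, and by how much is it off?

Distance(V, K) = 20.3 — off by 4.70.

F = (0.00, 0.00) ✓; F.y = 0.00, N.y = 0.00 ✓; |FN| = 15.70 ✓; ∠(GN, NF) = 90.00° ✓; |GN| = 11.00 ✓; bearing(G→V) − bearing(G→N) = 77.00° ✓; |GV| = 11.00 ✓; ∠(GV, VK) = 90.00° ✓; |VK| = 25.00 ✗.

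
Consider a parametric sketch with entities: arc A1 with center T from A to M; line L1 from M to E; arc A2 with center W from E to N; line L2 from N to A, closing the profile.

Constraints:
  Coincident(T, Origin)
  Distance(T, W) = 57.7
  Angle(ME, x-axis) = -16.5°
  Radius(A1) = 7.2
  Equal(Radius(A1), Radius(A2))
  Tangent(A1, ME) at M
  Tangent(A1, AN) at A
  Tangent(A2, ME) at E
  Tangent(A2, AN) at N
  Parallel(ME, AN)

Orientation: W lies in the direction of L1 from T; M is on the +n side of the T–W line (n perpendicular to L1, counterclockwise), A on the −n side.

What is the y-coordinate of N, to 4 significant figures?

-23.29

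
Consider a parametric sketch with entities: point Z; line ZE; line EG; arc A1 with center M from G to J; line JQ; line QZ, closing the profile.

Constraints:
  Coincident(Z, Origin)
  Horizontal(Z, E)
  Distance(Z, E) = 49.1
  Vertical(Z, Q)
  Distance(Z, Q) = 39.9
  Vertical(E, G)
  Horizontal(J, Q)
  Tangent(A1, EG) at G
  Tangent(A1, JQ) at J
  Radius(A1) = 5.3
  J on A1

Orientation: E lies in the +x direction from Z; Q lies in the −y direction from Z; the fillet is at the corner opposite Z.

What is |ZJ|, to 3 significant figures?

59.2

Z is at the origin; ZE is horizontal with |ZE| = 49.1 and E on the +x side, so E = (49.1, 0.00). ZQ is vertical with |ZQ| = 39.9 and Q on the −y side, so Q = (0.00, -39.9). The virtual corner opposite Z is at (49.1, -39.9). The tangent condition forces MG to be normal to EG and A1 meets JQ tangentially, so MJ is at right angles to JQ, with radius 5.3, so the center M sits 5.3 in from both sides at M = (43.8, -34.6). That places the tangent points at G = (49.1, -34.6) on EG and J = (43.8, -39.9) on JQ. Then |ZJ| = |J − Z| = 59.2.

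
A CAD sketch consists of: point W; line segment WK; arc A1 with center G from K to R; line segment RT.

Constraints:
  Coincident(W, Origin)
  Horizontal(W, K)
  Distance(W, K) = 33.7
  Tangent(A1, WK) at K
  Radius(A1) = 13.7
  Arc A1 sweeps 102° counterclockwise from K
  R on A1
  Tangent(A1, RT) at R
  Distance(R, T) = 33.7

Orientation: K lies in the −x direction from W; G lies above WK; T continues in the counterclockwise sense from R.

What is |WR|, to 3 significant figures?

26.2

A1 meets WK tangentially, so GK is at right angles to WK, so G = K + (0, 13.7) = (-33.7, 13.7). On A1, K sits at bearing -90° from G; a 102° counterclockwise sweep puts R at bearing 12°, so R = G + 13.7·(cos 12°, sin 12°) = (-20.3, 16.5). Then |WR| = |R − W| = 26.2.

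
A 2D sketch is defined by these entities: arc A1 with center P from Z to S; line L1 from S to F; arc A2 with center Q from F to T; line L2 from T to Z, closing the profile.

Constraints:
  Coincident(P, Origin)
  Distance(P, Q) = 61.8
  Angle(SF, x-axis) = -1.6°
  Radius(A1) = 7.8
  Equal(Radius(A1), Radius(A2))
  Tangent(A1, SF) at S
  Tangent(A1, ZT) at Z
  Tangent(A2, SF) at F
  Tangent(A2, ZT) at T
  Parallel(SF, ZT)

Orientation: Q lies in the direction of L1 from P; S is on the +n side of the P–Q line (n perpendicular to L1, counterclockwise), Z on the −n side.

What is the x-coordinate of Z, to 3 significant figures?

-0.218

P is at the origin and Q lies 61.8 along u from P, so Q = 61.8·u = (61.8, -1.73). Tangency of A1 to both parallel lines with radius 7.8 puts S and Z at P ± 7.8·n: S = (0.218, 7.80), Z = (-0.218, -7.80). So Z.x = -0.218.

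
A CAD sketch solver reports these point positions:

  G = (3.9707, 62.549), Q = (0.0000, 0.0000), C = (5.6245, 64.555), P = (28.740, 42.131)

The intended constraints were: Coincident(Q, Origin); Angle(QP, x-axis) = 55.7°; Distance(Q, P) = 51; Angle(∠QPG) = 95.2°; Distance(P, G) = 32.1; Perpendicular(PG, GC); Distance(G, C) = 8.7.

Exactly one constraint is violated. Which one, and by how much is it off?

Distance(G, C) = 8.7 — off by 6.10.

Q = (0.00, 0.00) ✓; QP at 55.70° ✓; |QP| = 51.00 ✓; ∠QPG = 95.20° ✓; |PG| = 32.10 ✓; ∠(PG, GC) = 90.00° ✓; |GC| = 2.600 ✗.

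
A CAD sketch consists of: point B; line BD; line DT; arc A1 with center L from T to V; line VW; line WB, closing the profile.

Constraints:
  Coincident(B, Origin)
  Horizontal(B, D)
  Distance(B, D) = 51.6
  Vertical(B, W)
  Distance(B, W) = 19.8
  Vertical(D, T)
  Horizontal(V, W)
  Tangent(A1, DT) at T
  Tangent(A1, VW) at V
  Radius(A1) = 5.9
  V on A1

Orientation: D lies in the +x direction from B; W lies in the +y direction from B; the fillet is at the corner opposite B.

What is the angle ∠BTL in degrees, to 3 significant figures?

15.1°

The virtual corner opposite B is at (51.6, 19.8). Tangency of A1 to DT means the radius LT is perpendicular to DT and tangency of A1 to VW means the radius LV is perpendicular to VW, with radius 5.9, so the center L sits 5.9 in from both sides at L = (45.7, 13.9). That places the tangent points at T = (51.6, 13.9) on DT and V = (45.7, 19.8) on VW. Then cos ∠BTL = TB·TL / (|TB||TL|), giving 15.1°.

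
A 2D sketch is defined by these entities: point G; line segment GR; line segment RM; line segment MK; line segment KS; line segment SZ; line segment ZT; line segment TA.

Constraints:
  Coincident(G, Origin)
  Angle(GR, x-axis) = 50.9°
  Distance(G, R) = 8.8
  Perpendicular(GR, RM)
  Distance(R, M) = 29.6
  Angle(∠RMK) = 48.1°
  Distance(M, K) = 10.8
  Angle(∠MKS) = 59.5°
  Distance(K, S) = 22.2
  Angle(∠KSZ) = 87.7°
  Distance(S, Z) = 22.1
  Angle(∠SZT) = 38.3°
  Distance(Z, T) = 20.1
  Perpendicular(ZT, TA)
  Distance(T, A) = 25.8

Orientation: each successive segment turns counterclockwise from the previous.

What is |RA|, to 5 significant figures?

18.589

G is at the origin; GR runs at 50.9° with length 8.8, so R = (5.5499, 6.8292). The perpendicularity gives RM at right angles to GR, so RM runs at 140.90°; with |RM| = 29.6, M = (-17.421, 25.497). ∠RMK = 48.1° gives MK at -87.200° from the x-axis; with |MK| = 10.8, K = (-16.893, 14.710). ∠MKS = 59.5° gives KS at 33.300° from the x-axis; with |KS| = 22.2, S = (1.6615, 26.898). ∠KSZ = 87.7° gives SZ at 125.60° from the x-axis; with |SZ| = 22.1, Z = (-11.203, 44.868). ∠SZT = 38.3° gives ZT at -92.700° from the x-axis; with |ZT| = 20.1, T = (-12.150, 24.790). ZT is perpendicular to TA, so TA runs at -2.7000°; with |TA| = 25.8, A = (13.621, 23.575). Then |RA| = |A − R| = 18.589.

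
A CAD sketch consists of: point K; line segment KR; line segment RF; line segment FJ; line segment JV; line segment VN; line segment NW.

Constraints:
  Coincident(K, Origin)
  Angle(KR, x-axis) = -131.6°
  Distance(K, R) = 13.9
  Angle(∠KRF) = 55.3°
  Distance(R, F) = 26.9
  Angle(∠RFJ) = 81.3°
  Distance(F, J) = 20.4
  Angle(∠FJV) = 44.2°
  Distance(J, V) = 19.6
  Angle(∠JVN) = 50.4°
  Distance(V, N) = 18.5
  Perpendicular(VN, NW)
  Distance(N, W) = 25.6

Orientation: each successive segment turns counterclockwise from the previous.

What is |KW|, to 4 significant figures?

28.86

K is at the origin; KR runs at -131.6° with length 13.9, so R = (-9.229, -10.39). ∠KRF = 55.3° gives RF at -6.900° from the x-axis; with |RF| = 26.9, F = (17.48, -13.63). ∠RFJ = 81.3° gives FJ at 91.80° from the x-axis; with |FJ| = 20.4, J = (16.84, 6.764). ∠FJV = 44.2° gives JV at -132.4° from the x-axis; with |JV| = 19.6, V = (3.619, -7.710). ∠JVN = 50.4° gives VN at -2.800° from the x-axis; with |VN| = 18.5, N = (22.10, -8.614). VN is perpendicular to NW, so NW runs at 87.20°; with |NW| = 25.6, W = (23.35, 16.96). Then |KW| = |W − K| = 28.86.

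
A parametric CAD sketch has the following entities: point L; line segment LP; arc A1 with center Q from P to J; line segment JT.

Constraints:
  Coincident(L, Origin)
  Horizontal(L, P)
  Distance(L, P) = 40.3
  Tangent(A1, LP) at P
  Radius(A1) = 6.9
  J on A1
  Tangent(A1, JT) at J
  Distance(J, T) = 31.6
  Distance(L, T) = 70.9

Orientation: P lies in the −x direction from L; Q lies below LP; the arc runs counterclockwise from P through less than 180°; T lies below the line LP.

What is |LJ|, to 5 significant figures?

45.752

L is at the origin; L and P share the same y with |LP| = 40.3 and P on the −x side, so P = (-40.300, 0.0000). Since A1 is tangent to LP there, QP ⟂ LP, so Q = P + (0, -6.9) = (-40.300, -6.9000). Since QJ ⟂ JT (tangency), |QT| = √(6.9² + 31.6²) = 32.345 regardless of where J sits on A1. So T lies on both circle(L, 70.9) and circle(Q, 32.345); the below-LP intersection is T = (-65.469, -27.215). J is the foot of the tangent from T: J = (-45.679, -2.5790).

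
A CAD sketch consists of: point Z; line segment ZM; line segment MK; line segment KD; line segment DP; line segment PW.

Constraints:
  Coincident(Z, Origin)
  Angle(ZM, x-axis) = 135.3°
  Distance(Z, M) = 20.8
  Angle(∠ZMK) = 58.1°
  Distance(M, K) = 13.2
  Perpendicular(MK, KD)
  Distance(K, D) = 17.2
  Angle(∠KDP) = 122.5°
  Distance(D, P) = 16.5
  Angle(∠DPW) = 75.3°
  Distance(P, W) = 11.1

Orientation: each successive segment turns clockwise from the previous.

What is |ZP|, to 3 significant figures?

14.4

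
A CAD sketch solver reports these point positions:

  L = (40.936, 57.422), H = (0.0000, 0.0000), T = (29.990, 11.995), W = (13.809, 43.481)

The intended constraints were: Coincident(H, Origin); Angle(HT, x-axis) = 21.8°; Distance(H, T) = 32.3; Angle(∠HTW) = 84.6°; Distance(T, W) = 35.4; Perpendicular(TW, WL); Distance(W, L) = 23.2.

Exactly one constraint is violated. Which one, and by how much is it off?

Distance(W, L) = 23.2 — off by 7.30.

H = (0.00, 0.00) ✓; HT at 21.80° ✓; |HT| = 32.30 ✓; ∠HTW = 84.60° ✓; |TW| = 35.40 ✓; ∠(TW, WL) = 90.00° ✓; |WL| = 30.50 ✗.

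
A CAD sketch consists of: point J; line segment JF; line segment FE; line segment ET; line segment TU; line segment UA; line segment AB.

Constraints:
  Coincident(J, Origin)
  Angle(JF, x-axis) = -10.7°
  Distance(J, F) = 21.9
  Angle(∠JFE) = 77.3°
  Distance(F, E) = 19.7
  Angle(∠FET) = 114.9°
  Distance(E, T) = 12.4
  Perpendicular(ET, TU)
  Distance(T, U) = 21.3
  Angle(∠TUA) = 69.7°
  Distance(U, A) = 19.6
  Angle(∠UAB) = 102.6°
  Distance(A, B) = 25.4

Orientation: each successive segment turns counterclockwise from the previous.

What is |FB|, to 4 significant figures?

29.11

∠TUA = 69.7° gives UA at -2.600° from the x-axis; with |UA| = 19.6, A = (20.70, -0.06333). ∠UAB = 102.6° gives AB at 74.80° from the x-axis; with |AB| = 25.4, B = (27.36, 24.45). Then |FB| = |B − F| = 29.11.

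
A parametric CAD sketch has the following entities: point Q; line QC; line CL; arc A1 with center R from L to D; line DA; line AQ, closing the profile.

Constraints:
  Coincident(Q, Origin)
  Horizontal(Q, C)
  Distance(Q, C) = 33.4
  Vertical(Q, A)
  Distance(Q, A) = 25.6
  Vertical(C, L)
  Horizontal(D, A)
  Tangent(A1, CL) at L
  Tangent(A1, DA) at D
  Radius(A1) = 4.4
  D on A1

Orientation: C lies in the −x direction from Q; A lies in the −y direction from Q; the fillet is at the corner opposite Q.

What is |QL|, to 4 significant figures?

39.56

Q is at the origin; QC is horizontal with |QC| = 33.4 and C on the −x side, so C = (-33.40, 0.000). QA is vertical with |QA| = 25.6 and A on the −y side, so A = (0.000, -25.60). The virtual corner opposite Q is at (-33.40, -25.60). The tangent condition forces RL to be normal to CL and since A1 is tangent to DA there, RD ⟂ DA, with radius 4.4, so the center R sits 4.4 in from both sides at R = (-29.00, -21.20). That places the tangent points at L = (-33.40, -21.20) on CL and D = (-29.00, -25.60) on DA. Then |QL| = |L − Q| = 39.56.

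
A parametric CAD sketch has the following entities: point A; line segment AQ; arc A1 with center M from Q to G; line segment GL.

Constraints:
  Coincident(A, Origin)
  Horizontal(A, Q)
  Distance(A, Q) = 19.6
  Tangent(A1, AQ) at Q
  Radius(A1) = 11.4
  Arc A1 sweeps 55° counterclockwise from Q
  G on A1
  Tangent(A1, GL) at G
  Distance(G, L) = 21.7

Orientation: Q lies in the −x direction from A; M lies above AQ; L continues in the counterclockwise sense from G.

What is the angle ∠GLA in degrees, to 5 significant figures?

29.487°

On A1, Q sits at bearing -90° from M; a 55° counterclockwise sweep puts G at bearing -35°, so G = M + 11.4·(cos -35°, sin -35°) = (-10.262, 4.8612). The tangent condition forces MG to be normal to GL, so GL runs along (−sin -35°, cos -35°); with |GL| = 21.7, L = (2.1849, 22.637). Then cos ∠GLA = LG·LA / (|LG||LA|), giving 29.487°.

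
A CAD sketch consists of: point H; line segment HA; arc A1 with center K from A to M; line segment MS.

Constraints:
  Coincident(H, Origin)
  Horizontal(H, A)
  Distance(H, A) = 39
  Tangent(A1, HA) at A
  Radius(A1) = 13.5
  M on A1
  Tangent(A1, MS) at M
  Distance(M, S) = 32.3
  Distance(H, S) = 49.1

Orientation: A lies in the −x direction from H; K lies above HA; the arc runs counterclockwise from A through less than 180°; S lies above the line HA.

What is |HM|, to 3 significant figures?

28.2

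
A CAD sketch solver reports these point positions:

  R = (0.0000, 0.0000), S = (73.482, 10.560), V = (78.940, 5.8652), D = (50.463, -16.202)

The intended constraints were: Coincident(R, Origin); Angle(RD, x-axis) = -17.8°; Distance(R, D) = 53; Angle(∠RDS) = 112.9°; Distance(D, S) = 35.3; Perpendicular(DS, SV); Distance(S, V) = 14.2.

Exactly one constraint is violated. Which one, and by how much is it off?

Distance(S, V) = 14.2 — off by 7.00.

R = (0.00, 0.00) ✓; RD at -17.80° ✓; |RD| = 53.00 ✓; ∠RDS = 112.9° ✓; |DS| = 35.30 ✓; ∠(DS, SV) = 90.00° ✓; |SV| = 7.199 ✗.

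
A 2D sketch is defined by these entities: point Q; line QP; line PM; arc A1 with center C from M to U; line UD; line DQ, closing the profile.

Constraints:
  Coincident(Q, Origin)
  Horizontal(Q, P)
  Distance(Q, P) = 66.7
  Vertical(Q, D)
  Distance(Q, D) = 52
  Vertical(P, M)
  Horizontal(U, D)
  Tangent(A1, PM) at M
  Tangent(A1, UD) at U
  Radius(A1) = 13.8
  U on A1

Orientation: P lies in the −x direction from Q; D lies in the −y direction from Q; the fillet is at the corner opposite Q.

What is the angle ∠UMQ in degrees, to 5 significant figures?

74.800°

Q is at the origin; QP is horizontal with |QP| = 66.7 and P on the −x side, so P = (-66.700, 0.0000). QD is vertical with |QD| = 52.0 and D on the −y side, so D = (0.0000, -52.000). The virtual corner opposite Q is at (-66.700, -52.000). Since A1 is tangent to PM there, CM ⟂ PM and A1 meets UD tangentially, so CU is at right angles to UD, with radius 13.8, so the center C sits 13.8 in from both sides at C = (-52.900, -38.200). That places the tangent points at M = (-66.700, -38.200) on PM and U = (-52.900, -52.000) on UD. Then cos ∠UMQ = MU·MQ / (|MU||MQ|), giving 74.800°.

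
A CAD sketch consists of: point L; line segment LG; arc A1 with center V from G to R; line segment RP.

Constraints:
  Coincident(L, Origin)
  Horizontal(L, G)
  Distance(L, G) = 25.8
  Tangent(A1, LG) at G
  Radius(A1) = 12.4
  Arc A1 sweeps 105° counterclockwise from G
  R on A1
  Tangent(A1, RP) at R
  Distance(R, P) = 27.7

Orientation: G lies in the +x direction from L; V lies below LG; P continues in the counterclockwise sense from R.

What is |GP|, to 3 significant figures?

42.6

L is at the origin; LG is horizontal with |LG| = 25.8 and G on the +x side, so G = (25.8, 0.00). Tangency of A1 to LG means the radius VG is perpendicular to LG, so V = G + (0, -12.4) = (25.8, -12.4). On A1, G sits at bearing 90° from V; a 105° counterclockwise sweep puts R at bearing 195°, so R = V + 12.4·(cos 195°, sin 195°) = (13.8, -15.6). Tangency of A1 to RP means the radius VR is perpendicular to RP, so RP runs along (−sin 195°, cos 195°); with |RP| = 27.7, P = (21.0, -42.4). Then |GP| = |P − G| = 42.6.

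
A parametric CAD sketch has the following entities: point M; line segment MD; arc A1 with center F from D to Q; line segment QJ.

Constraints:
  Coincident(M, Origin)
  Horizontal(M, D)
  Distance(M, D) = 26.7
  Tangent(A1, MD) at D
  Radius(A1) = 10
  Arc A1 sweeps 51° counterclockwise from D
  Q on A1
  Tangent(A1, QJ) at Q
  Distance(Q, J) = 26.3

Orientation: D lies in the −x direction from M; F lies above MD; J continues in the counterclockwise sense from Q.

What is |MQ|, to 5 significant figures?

19.288

M is at the origin; MD is horizontal with |MD| = 26.7 and D on the −x side, so D = (-26.700, 0.0000). The tangent condition forces FD to be normal to MD, so F = D + (0, 10) = (-26.700, 10.000). On A1, D sits at bearing -90° from F; a 51° counterclockwise sweep puts Q at bearing -39°, so Q = F + 10.0·(cos -39°, sin -39°) = (-18.929, 3.7068). Then |MQ| = |Q − M| = 19.288.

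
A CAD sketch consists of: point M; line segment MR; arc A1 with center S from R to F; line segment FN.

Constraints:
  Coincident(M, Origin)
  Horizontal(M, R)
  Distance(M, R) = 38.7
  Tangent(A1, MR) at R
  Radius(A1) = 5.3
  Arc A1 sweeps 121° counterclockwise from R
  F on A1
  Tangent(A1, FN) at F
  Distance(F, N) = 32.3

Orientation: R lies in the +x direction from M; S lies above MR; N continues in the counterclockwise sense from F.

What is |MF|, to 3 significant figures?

44.0

M is at the origin; MR is horizontal with |MR| = 38.7 and R on the +x side, so R = (38.7, 0.00). A1 meets MR tangentially, so SR is at right angles to MR, so S = R + (0, 5.3) = (38.7, 5.30). On A1, R sits at bearing -90° from S; a 121° counterclockwise sweep puts F at bearing 31°, so F = S + 5.3·(cos 31°, sin 31°) = (43.2, 8.03). Then |MF| = |F − M| = 44.0.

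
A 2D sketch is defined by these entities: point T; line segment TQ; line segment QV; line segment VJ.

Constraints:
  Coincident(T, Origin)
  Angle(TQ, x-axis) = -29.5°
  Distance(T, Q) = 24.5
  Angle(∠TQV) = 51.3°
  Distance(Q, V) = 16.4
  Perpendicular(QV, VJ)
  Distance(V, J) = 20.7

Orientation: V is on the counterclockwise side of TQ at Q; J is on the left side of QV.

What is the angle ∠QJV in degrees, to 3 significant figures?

38.4°

T is at the origin; TQ runs at -29.5° with length 24.5, so Q = 24.5·(cos -29.5°, sin -29.5°) = (21.3, -12.1). ∠TQV = 51.3°, so QV runs at -29.5° + (180° − 51.3°) = 99.2° from the x-axis; with |QV| = 16.4, V = Q + 16.4·(cos 99.2°, sin 99.2°) = (18.7, 4.12). QV is perpendicular to VJ; with |VJ| = 20.7 on the left of QV, J = V + 20.7·(-0.987, -0.160) = (-1.73, 0.815). Then cos ∠QJV = JQ·JV / (|JQ||JV|), giving 38.4°.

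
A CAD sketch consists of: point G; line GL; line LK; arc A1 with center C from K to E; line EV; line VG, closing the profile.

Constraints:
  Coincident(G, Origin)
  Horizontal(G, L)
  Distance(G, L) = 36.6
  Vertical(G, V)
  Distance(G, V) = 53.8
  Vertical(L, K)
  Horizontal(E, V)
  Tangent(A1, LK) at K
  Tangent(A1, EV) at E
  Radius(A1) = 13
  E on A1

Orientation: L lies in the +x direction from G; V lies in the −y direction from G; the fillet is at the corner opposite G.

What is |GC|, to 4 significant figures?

47.13

G is at the origin; G and L share the same y with |GL| = 36.6 and L on the +x side, so L = (36.60, 0.000). G and V share the same x with |GV| = 53.8 and V on the −y side, so V = (0.000, -53.80). The virtual corner opposite G is at (36.60, -53.80). A1 meets LK tangentially, so CK is at right angles to LK and tangency of A1 to EV means the radius CE is perpendicular to EV, with radius 13.0, so the center C sits 13.0 in from both sides at C = (23.60, -40.80). Then |GC| = |C − G| = 47.13.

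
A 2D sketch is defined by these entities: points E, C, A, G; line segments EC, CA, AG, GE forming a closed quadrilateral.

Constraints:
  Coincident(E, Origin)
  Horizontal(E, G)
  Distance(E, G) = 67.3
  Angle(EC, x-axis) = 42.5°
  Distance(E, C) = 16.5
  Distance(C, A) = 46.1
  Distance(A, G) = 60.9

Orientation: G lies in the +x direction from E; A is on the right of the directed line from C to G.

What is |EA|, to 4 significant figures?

38.72

E is at the origin; E and G share the same y with |EG| = 67.3 and G in +x, so G = (67.3, 0). EC runs at 42.5° with |EC| = 16.5, so C = (12.17, 11.15). A is determined by |CA| = 46.1 and |AG| = 60.9 together: it lies at the intersection of circle(C, 46.1) and circle(G, 60.9). With |CG| = 56.25, the foot of the radical line on CG is 14.05 from C and the perpendicular offset is √(46.1² − 14.05²) = 43.91. Taking the right-of-CG solution: A = (17.23, -34.67).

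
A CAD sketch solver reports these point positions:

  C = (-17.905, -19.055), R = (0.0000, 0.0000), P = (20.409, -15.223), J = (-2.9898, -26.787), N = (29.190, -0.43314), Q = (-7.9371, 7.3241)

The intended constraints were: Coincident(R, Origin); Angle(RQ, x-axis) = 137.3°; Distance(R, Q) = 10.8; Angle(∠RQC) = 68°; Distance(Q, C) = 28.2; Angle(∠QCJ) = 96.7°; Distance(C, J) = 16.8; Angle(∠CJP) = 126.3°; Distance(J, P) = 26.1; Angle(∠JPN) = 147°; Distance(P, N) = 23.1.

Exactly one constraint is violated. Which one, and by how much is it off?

Distance(P, N) = 23.1 — off by 5.90.

R = (0.00, 0.00) ✓; RQ at 137.3° ✓; |RQ| = 10.80 ✓; ∠RQC = 68.00° ✓; |QC| = 28.20 ✓; ∠QCJ = 96.70° ✓; |CJ| = 16.80 ✓; ∠CJP = 126.3° ✓; |JP| = 26.10 ✓; ∠JPN = 147.0° ✓; |PN| = 17.20 ✗.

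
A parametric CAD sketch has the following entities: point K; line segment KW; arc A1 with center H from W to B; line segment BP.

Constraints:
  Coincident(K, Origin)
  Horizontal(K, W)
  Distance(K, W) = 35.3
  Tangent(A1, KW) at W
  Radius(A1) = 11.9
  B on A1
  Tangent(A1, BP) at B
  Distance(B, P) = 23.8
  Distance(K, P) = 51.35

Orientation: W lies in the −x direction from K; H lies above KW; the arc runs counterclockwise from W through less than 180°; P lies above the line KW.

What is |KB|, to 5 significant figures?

29.574

K is at the origin; KW is horizontal with |KW| = 35.3 and W on the −x side, so W = (-35.300, 0.0000). A1 meets KW tangentially, so HW is at right angles to KW, so H = W + (0, 11.9) = (-35.300, 11.900). Since HB ⟂ BP (tangency), |HP| = √(11.9² + 23.8²) = 26.609 regardless of where B sits on A1. So P lies on both circle(K, 51.35) and circle(H, 26.609); the above-KW intersection is P = (-34.004, 38.478). B is the foot of the tangent from P: B = (-24.410, 16.697).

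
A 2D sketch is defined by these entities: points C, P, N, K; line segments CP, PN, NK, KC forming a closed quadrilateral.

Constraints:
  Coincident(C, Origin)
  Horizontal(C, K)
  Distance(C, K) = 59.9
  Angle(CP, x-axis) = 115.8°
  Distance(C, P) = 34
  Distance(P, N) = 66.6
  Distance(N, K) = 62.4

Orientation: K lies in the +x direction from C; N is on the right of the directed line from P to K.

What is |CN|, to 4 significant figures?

33.12

Checks: |PN| = 66.60 ✓; |NK| = 62.40 ✓.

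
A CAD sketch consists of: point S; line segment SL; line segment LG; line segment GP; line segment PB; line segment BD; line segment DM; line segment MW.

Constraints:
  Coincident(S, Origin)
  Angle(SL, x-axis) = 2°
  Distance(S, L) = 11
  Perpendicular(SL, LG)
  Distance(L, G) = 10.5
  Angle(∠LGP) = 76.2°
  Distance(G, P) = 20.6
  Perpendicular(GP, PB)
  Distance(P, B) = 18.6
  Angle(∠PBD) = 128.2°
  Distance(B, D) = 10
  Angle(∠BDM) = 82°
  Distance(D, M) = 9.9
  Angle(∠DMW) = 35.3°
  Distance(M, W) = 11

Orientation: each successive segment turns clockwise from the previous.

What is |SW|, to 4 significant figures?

13.99

S is at the origin; SL runs at 2.0° with length 11.0, so L = (10.99, 0.3839). The perpendicularity gives LG at right angles to SL, so LG runs at -88.00°; with |LG| = 10.5, G = (11.36, -10.11). ∠LGP = 76.2° gives GP at 168.2° from the x-axis; with |GP| = 20.6, P = (-8.805, -5.897). GP ⟂ PB, so PB runs at 78.20°; with |PB| = 18.6, B = (-5.001, 12.31). ∠PBD = 128.2° gives BD at 26.40° from the x-axis; with |BD| = 10.0, D = (3.956, 16.76). ∠BDM = 82.0° gives DM at -71.60° from the x-axis; with |DM| = 9.9, M = (7.081, 7.362). ∠DMW = 35.3° gives MW at 143.7° from the x-axis; with |MW| = 11.0, W = (-1.784, 13.87). Then |SW| = |W − S| = 13.99.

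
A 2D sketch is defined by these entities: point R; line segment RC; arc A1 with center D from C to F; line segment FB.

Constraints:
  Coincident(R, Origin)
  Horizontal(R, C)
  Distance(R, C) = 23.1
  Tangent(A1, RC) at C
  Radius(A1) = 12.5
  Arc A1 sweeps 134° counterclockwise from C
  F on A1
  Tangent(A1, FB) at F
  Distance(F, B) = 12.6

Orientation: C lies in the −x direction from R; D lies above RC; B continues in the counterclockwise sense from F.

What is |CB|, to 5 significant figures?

30.248

R is at the origin; RC is horizontal with |RC| = 23.1 and C on the −x side, so C = (-23.100, 0.0000). Tangency of A1 to RC means the radius DC is perpendicular to RC, so D = C + (0, 12.5) = (-23.100, 12.500). On A1, C sits at bearing -90° from D; a 134° counterclockwise sweep puts F at bearing 44°, so F = D + 12.5·(cos 44°, sin 44°) = (-14.108, 21.183). A1 meets FB tangentially, so DF is at right angles to FB, so FB runs along (−sin 44°, cos 44°); with |FB| = 12.6, B = (-22.861, 30.247). Then |CB| = |B − C| = 30.248.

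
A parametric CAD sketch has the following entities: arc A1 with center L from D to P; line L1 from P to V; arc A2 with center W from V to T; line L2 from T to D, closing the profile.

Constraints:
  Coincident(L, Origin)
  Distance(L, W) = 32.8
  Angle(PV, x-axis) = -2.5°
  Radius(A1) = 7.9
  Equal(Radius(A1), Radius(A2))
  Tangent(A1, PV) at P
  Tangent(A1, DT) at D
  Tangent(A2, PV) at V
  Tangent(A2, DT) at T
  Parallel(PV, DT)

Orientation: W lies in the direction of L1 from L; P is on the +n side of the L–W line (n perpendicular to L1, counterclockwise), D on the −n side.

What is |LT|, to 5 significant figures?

33.738

The slot axis is L1's direction at -2.5°, so u = (cos -2.5°, sin -2.5°) = (0.99905, -0.043619) and n = (−sin -2.5°, cos -2.5°) = (0.043619, 0.99905). L is at the origin and W lies 32.8 along u from L, so W = 32.8·u = (32.769, -1.4307). Tangency of A1 to both parallel lines with radius 7.9 puts P and D at L ± 7.9·n: P = (0.34459, 7.8925), D = (-0.34459, -7.8925). Equal radii place V and T the same way about W: V = W + 7.9·n = (33.113, 6.4618), T = W − 7.9·n = (32.424, -9.3232). Then |LT| = |T − L| = 33.738.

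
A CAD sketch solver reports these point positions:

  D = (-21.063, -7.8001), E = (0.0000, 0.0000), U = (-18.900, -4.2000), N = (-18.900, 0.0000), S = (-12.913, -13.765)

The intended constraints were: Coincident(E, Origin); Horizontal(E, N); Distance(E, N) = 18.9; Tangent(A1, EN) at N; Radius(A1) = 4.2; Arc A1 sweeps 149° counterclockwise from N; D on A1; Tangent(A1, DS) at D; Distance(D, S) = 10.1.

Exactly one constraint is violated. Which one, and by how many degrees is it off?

Tangent(A1, DS) at D — off by 5.20°.

E = (0.00, 0.00) ✓; E.y = 0.00, N.y = 0.00 ✓; |EN| = 18.90 ✓; ∠(UN, NE) = 90.00° ✓; |UN| = 4.200 ✓; bearing(U→D) − bearing(U→N) = 149.0° ✓; |UD| = 4.200 ✓; ∠(UD, DS) = 95.20° ✗; |DS| = 10.10 ✓.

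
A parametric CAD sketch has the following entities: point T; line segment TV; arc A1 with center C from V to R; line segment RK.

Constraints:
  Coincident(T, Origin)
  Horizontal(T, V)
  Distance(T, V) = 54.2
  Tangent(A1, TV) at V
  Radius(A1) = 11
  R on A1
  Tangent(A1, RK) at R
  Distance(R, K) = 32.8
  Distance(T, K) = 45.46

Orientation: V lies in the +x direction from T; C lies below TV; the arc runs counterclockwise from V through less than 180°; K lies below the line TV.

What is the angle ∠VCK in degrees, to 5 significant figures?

133.64°

Checks: |CV| = 11.00 ✓; |CR| = 11.00 ✓; ∠(CR, RK) = 90.00° ✓; |RK| = 32.80 ✓; |TK| = 45.46 ✓.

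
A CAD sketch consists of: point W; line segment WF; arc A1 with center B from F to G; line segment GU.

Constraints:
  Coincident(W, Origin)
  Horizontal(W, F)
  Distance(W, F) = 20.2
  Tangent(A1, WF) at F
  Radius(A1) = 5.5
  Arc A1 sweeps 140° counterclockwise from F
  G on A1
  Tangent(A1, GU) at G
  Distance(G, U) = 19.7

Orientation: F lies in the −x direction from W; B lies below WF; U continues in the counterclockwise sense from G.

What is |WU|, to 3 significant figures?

24.0

W is at the origin; WF is horizontal with |WF| = 20.2 and F on the −x side, so F = (-20.2, 0.00). Tangency of A1 to WF means the radius BF is perpendicular to WF, so B = F + (0, -5.5) = (-20.2, -5.50). On A1, F sits at bearing 90° from B; a 140° counterclockwise sweep puts G at bearing 230°, so G = B + 5.5·(cos 230°, sin 230°) = (-23.7, -9.71). Since A1 is tangent to GU there, BG ⟂ GU, so GU runs along (−sin 230°, cos 230°); with |GU| = 19.7, U = (-8.64, -22.4). Then |WU| = |U − W| = 24.0.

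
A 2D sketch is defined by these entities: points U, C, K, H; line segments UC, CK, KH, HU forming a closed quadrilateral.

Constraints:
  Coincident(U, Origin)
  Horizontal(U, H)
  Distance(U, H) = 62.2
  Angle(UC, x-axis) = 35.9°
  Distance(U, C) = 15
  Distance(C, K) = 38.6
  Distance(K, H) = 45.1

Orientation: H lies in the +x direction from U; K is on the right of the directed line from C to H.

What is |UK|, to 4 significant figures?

37.73

Checks: |CK| = 38.60 ✓; |KH| = 45.10 ✓.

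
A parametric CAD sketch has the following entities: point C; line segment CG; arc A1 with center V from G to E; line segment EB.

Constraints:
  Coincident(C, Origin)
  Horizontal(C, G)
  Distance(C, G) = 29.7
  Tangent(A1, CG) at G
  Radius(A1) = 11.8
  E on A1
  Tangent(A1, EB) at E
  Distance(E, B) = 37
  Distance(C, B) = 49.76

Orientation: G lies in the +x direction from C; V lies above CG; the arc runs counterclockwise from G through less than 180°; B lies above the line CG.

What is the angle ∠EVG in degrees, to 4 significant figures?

130.6°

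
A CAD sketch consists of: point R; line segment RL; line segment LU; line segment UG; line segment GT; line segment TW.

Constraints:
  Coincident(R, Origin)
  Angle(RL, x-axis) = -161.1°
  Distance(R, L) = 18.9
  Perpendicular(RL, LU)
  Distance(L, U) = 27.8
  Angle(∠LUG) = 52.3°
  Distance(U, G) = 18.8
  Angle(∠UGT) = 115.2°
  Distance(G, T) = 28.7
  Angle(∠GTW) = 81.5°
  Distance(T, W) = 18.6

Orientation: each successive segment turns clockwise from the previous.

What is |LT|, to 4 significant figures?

14.57

R is at the origin; RL runs at -161.1° with length 18.9, so L = (-17.88, -6.122). RL is perpendicular to LU, so LU runs at 108.9°; with |LU| = 27.8, U = (-26.89, 20.18). ∠LUG = 52.3° gives UG at -18.80° from the x-axis; with |UG| = 18.8, G = (-9.089, 14.12). ∠UGT = 115.2° gives GT at -83.60° from the x-axis; with |GT| = 28.7, T = (-5.890, -14.40). Then |LT| = |T − L| = 14.57.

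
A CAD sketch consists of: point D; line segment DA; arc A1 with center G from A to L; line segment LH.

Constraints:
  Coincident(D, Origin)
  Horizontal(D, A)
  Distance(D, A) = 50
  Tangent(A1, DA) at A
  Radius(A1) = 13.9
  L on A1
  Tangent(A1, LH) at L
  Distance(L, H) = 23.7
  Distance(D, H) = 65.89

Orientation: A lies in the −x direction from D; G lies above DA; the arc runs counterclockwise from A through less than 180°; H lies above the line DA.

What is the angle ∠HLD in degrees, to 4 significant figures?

152.4°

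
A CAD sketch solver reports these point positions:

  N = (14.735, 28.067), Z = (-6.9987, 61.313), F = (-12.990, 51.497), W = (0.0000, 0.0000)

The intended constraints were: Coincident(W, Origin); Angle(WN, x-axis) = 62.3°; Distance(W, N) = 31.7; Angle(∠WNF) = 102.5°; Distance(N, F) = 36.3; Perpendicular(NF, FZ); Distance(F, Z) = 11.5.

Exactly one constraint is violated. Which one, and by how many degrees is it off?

Perpendicular(NF, FZ) — off by 8.80°.

W = (0.00, 0.00) ✓; WN at 62.30° ✓; |WN| = 31.70 ✓; ∠WNF = 102.5° ✓; |NF| = 36.30 ✓; ∠(NF, FZ) = 81.20° ✗; |FZ| = 11.50 ✓.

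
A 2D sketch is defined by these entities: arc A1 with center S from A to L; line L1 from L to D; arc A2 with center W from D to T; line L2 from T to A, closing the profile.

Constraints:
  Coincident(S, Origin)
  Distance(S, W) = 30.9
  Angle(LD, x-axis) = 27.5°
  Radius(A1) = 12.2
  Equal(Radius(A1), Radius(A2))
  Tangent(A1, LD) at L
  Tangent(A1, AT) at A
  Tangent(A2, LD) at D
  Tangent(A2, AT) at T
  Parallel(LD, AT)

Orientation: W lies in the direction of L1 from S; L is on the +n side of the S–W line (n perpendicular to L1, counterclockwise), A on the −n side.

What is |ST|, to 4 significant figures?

33.22

The slot axis is L1's direction at 27.5°, so u = (cos 27.5°, sin 27.5°) = (0.8870, 0.4617) and n = (−sin 27.5°, cos 27.5°) = (-0.4617, 0.8870). S is at the origin and W lies 30.9 along u from S, so W = 30.9·u = (27.41, 14.27). Tangency of A1 to both parallel lines with radius 12.2 puts L and A at S ± 12.2·n: L = (-5.633, 10.82), A = (5.633, -10.82). Equal radii place D and T the same way about W: D = W + 12.2·n = (21.78, 25.09), T = W − 12.2·n = (33.04, 3.446). Then |ST| = |T − S| = 33.22.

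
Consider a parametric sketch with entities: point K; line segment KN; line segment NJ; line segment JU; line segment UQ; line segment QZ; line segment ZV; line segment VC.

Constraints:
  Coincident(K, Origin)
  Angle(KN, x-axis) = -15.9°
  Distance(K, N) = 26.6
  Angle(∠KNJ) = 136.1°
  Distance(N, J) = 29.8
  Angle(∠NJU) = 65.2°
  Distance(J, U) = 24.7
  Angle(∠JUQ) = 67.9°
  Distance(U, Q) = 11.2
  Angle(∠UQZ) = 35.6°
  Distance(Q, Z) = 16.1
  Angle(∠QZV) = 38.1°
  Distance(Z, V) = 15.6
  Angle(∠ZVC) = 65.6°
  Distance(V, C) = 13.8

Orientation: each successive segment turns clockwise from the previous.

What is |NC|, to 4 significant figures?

16.86

K is at the origin; KN runs at -15.9° with length 26.6, so N = (25.58, -7.287). ∠KNJ = 136.1° gives NJ at -59.80° from the x-axis; with |NJ| = 29.8, J = (40.57, -33.04). ∠NJU = 65.2° gives JU at -174.6° from the x-axis; with |JU| = 24.7, U = (15.98, -35.37). ∠JUQ = 67.9° gives UQ at 73.30° from the x-axis; with |UQ| = 11.2, Q = (19.20, -24.64). ∠UQZ = 35.6° gives QZ at -71.10° from the x-axis; with |QZ| = 16.1, Z = (24.42, -39.87). ∠QZV = 38.1° gives ZV at 147.0° from the x-axis; with |ZV| = 15.6, V = (11.33, -31.38). ∠ZVC = 65.6° gives VC at 32.60° from the x-axis; with |VC| = 13.8, C = (22.96, -23.94). Then |NC| = |C − N| = 16.86.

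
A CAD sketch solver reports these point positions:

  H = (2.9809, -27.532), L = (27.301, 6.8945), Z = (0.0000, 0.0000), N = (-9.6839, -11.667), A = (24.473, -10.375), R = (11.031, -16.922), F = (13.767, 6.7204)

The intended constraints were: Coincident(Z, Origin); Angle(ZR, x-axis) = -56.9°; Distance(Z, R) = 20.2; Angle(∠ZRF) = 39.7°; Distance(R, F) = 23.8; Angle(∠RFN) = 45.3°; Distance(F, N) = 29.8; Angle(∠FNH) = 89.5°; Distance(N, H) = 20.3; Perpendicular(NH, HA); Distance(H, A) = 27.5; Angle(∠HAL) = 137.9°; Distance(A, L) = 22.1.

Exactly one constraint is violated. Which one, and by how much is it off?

Distance(A, L) = 22.1 — off by 4.60.

Z = (0.00, 0.00) ✓; ZR at -56.90° ✓; |ZR| = 20.20 ✓; ∠ZRF = 39.70° ✓; |RF| = 23.80 ✓; ∠RFN = 45.30° ✓; |FN| = 29.80 ✓; ∠FNH = 89.50° ✓; |NH| = 20.30 ✓; ∠(NH, HA) = 90.00° ✓; |HA| = 27.50 ✓; ∠HAL = 137.9° ✓; |AL| = 17.50 ✗.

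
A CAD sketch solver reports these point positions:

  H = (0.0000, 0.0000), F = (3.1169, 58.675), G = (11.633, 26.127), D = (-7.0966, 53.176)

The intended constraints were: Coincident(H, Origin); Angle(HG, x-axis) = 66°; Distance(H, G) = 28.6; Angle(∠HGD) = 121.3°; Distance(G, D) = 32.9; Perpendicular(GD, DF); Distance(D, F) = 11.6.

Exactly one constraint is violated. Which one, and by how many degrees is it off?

Perpendicular(GD, DF) — off by 6.40°.

H = (0.00, 0.00) ✓; HG at 66.00° ✓; |HG| = 28.60 ✓; ∠HGD = 121.3° ✓; |GD| = 32.90 ✓; ∠(GD, DF) = 96.40° ✗; |DF| = 11.60 ✓.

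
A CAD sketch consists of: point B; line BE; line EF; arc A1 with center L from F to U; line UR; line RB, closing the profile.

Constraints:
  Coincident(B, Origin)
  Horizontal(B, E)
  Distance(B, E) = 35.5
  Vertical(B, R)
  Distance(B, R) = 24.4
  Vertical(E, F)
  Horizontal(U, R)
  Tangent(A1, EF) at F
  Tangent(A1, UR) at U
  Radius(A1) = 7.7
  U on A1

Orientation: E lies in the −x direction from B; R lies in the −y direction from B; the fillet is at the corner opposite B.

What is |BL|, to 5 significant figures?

32.430

B is at the origin; B and E share the same y with |BE| = 35.5 and E on the −x side, so E = (-35.500, 0.0000). B and R share the same x with |BR| = 24.4 and R on the −y side, so R = (0.0000, -24.400). The virtual corner opposite B is at (-35.500, -24.400). The tangent condition forces LF to be normal to EF and tangency of A1 to UR means the radius LU is perpendicular to UR, with radius 7.7, so the center L sits 7.7 in from both sides at L = (-27.800, -16.700). Then |BL| = |L − B| = 32.430.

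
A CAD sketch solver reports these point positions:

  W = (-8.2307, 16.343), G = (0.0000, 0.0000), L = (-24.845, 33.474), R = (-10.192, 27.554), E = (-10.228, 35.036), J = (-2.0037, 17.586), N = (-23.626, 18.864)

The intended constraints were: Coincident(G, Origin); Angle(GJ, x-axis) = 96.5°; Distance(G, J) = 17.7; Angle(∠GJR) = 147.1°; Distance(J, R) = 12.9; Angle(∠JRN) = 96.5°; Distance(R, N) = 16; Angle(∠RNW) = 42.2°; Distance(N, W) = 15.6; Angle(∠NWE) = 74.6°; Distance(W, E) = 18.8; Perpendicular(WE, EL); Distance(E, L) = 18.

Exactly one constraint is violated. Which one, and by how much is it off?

Distance(E, L) = 18 — off by 3.30.

G = (0.00, 0.00) ✓; GJ at 96.50° ✓; |GJ| = 17.70 ✓; ∠GJR = 147.1° ✓; |JR| = 12.90 ✓; ∠JRN = 96.50° ✓; |RN| = 16.00 ✓; ∠RNW = 42.20° ✓; |NW| = 15.60 ✓; ∠NWE = 74.60° ✓; |WE| = 18.80 ✓; ∠(WE, EL) = 90.00° ✓; |EL| = 14.70 ✗.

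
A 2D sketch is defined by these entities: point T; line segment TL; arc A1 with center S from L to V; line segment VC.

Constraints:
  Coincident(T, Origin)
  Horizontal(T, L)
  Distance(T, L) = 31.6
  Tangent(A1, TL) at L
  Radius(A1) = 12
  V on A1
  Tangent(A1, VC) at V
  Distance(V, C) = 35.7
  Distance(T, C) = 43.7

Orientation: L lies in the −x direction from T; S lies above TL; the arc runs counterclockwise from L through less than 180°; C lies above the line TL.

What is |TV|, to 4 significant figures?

21.84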